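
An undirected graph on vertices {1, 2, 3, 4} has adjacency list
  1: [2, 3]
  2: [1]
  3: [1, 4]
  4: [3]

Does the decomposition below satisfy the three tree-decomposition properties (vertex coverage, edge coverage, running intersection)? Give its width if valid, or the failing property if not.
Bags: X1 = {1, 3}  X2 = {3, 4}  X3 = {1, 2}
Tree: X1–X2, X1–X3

Yes; width 1.

Every vertex of G appears in some bag (union = {1, 2, 3, 4}); every edge is covered by a bag; and for each vertex v the set of bags containing v is connected in the bag tree. The decomposition is therefore valid. The largest bag has 2 vertices, so the width is 1.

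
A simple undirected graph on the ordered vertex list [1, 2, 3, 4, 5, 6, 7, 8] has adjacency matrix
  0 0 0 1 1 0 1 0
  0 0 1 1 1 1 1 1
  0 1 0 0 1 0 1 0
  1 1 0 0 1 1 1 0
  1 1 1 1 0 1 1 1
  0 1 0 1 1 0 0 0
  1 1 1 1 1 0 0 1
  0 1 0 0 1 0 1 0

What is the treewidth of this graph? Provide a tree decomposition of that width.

Treewidth 3.
One optimal decomposition is:
Bags: B1 = {2, 4, 5, 7}  B2 = {2, 3, 5, 7}  B3 = {2, 5, 7, 8}  B4 = {2, 4, 5, 6}  B5 = {1, 4, 5, 7}
Tree: B1–B2, B1–B3, B1–B4, B1–B5

Every bag has size at most 4, so the width is 4 − 1 = 3 and tw(G) ≤ 3. For the lower bound, the 4 vertices {1, 4, 5, 7} are pairwise adjacent, and any tree decomposition puts a clique entirely inside one bag — forcing width ≥ 3. Therefore the treewidth is 3.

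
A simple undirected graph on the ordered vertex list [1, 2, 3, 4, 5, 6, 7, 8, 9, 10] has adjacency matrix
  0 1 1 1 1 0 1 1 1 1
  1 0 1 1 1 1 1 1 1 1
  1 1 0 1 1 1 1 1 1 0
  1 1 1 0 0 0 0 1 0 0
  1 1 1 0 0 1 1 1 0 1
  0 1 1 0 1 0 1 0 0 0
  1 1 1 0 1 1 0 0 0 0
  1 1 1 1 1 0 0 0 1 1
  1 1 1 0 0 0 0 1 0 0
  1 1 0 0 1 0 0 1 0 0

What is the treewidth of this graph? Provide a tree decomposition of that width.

Treewidth 4.
Bags: B1 = {1, 2, 3, 8, 9}  B2 = {1, 2, 3, 5, 8}  B3 = {1, 2, 3, 5, 7}  B4 = {1, 2, 3, 4, 8}  B5 = {2, 3, 5, 6, 7}  B6 = {1, 2, 5, 8, 10}
Tree: B1–B2, B2–B3, B2–B4, B3–B5, B2–B6

Every bag has size at most 5, so the width is 5 − 1 = 4 and tw(G) ≤ 4. For the lower bound, the 5 vertices {1, 2, 5, 8, 10} are pairwise adjacent, and any tree decomposition puts a clique entirely inside one bag — forcing width ≥ 4. Therefore the treewidth is 4.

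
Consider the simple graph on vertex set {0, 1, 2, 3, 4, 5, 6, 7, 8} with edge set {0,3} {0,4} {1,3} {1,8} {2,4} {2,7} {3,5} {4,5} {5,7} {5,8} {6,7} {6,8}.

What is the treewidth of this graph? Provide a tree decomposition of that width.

Every bag has size at most 4, so the width is 4 − 1 = 3 and tw(G) ≤ 3. For the lower bound: the 4 vertex sets {0,2,4}, {3}, {5}, {1,6,7,8} are disjoint, each induces a connected subgraph, and every pair is joined by at least one edge of G. Contracting each set to a single vertex therefore yields K_{4} as a minor, and since treewidth is minor-monotone, tw(G) ≥ tw(K_{4}) = 3. Therefore the treewidth is 3.

Treewidth 3.
Bags: B1 = {0, 2, 3, 4}  B2 = {2, 3, 4, 5}  B3 = {2, 3, 5, 7}  B4 = {1, 3, 5, 7}  B5 = {1, 5, 7, 8}  B6 = {1, 6, 7, 8}
Tree: B1–B2, B2–B3, B3–B4, B4–B5, B5–B6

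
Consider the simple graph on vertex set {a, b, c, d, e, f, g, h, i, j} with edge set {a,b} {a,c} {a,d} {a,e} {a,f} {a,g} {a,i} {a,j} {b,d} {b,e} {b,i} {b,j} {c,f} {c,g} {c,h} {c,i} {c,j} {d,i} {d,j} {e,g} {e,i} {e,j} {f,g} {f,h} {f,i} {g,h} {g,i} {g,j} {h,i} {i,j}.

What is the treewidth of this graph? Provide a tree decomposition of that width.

Treewidth 4.
Bags: B1 = {a, c, f, g, i}  B2 = {a, c, g, i, j}  B3 = {a, e, g, i, j}  B4 = {a, b, e, i, j}  B5 = {c, f, g, h, i}  B6 = {a, b, d, i, j}
Tree: B1–B2, B2–B3, B3–B4, B1–B5, B4–B6

Every bag has size at most 5, so the width is 5 − 1 = 4 and tw(G) ≤ 4. Conversely, {c, f, g, h, i} is a clique of size 5, and the vertices of any clique must share a bag in every tree decomposition; so some bag has ≥ 5 vertices and tw(G) ≥ 4. Therefore the treewidth is 4.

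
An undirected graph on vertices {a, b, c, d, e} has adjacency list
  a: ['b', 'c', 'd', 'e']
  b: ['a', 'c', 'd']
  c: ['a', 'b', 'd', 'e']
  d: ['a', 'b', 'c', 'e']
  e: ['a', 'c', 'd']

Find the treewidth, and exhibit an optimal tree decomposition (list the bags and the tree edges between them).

Treewidth 3.
One optimal decomposition is:
Bags: B1 = {a, b, c, d}  B2 = {a, c, d, e}
Tree: B1–B2

Each bag holds 4 vertices, so the decomposition has width 3, which upper-bounds the treewidth. For the lower bound, the 4 vertices {a, c, d, e} are pairwise adjacent, and any tree decomposition puts a clique entirely inside one bag — forcing width ≥ 3. Hence tw(G) = 3 exactly.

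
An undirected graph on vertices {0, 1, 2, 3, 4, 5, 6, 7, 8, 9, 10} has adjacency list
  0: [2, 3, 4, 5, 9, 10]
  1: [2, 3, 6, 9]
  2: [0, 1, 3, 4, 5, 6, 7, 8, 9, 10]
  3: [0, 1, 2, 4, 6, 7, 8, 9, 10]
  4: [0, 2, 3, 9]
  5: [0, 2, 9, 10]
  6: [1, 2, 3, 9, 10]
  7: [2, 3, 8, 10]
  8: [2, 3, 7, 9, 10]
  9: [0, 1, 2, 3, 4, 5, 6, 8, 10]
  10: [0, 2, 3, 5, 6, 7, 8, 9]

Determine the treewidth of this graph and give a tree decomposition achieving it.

Treewidth 4.
Bags: B1 = {2, 3, 8, 9, 10}  B2 = {0, 2, 3, 9, 10}  B3 = {2, 3, 7, 8, 10}  B4 = {2, 3, 6, 9, 10}  B5 = {0, 2, 5, 9, 10}  B6 = {1, 2, 3, 6, 9}  B7 = {0, 2, 3, 4, 9}
Tree: B1–B2, B1–B3, B2–B4, B2–B5, B4–B6, B2–B7

The largest bag has 5 vertices, giving width 4; this decomposition certifies tw(G) ≤ 4. Conversely, {1, 2, 3, 6, 9} is a clique of size 5, and the vertices of any clique must share a bag in every tree decomposition; so some bag has ≥ 5 vertices and tw(G) ≥ 4. Combining the bounds, tw(G) = 4.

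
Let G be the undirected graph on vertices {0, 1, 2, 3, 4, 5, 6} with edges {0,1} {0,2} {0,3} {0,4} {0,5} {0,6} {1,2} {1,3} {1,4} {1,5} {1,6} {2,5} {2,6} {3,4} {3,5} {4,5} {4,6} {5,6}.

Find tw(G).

4

A width-4 tree decomposition is:
Bags: B1 = {0, 1, 4, 5, 6}  B2 = {0, 1, 3, 4, 5}  B3 = {0, 1, 2, 5, 6}
Tree: B1–B2, B1–B3
Every bag has size at most 5, so the width is 5 − 1 = 4 and tw(G) ≤ 4. On the other hand G contains the 5-clique {0, 1, 2, 5, 6}. A clique must lie in a single bag of any decomposition, so no decomposition can have width below 4. Hence tw(G) = 4 exactly.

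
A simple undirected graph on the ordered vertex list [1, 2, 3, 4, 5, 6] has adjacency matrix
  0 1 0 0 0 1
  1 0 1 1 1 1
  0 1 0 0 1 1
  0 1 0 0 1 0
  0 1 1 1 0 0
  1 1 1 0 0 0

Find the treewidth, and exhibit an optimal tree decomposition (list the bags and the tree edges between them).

Every bag has size at most 3, so the width is 3 − 1 = 2 and tw(G) ≤ 2. On the other hand G contains the 3-clique {1, 2, 6}. A clique must lie in a single bag of any decomposition, so no decomposition can have width below 2. Hence tw(G) = 2 exactly.

Treewidth 2.
Bags: B1 = {2, 3, 5}  B2 = {2, 3, 6}  B3 = {1, 2, 6}  B4 = {2, 4, 5}
Tree: B1–B2, B2–B3, B1–B4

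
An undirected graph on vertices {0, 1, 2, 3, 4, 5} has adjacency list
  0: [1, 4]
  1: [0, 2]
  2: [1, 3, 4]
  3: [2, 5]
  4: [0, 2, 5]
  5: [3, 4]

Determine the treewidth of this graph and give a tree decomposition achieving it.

The largest bag has 3 vertices, giving width 2; this decomposition certifies tw(G) ≤ 2. Since 1–0–4–2–1 is a cycle in G, G is not acyclic. Forests are exactly the graphs of treewidth ≤ 1, so tw(G) ≥ 2. Hence tw(G) = 2 exactly.

Treewidth 2.
Bags: B1 = {0, 1, 2}  B2 = {0, 2, 4}  B3 = {2, 3, 4}  B4 = {3, 4, 5}
Tree: B1–B2, B2–B3, B3–B4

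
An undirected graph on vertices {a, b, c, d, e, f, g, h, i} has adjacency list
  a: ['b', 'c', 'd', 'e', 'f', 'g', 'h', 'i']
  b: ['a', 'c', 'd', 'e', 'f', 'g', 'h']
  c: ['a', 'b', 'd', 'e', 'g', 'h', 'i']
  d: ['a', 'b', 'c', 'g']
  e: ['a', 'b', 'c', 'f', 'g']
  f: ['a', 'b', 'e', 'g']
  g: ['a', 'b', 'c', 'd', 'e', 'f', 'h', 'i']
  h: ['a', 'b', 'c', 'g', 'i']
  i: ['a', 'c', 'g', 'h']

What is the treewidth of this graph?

A width-4 tree decomposition is:
Bags: B1 = {a, b, c, g, h}  B2 = {a, b, c, d, g}  B3 = {a, b, c, e, g}  B4 = {a, b, e, f, g}  B5 = {a, c, g, h, i}
Tree: B1–B2, B2–B3, B3–B4, B1–B5
Every bag has size at most 5, so the width is 5 − 1 = 4 and tw(G) ≤ 4. On the other hand G contains the 5-clique {a, b, c, d, g}. A clique must lie in a single bag of any decomposition, so no decomposition can have width below 4. The upper and lower bounds meet at 4, so that is the treewidth.

4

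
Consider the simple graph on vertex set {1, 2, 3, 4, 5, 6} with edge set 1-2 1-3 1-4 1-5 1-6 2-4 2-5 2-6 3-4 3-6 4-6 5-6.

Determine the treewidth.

A width-3 tree decomposition is:
Bags: B1 = {1, 2, 4, 6}  B2 = {1, 3, 4, 6}  B3 = {1, 2, 5, 6}
Tree: B1–B2, B1–B3
The largest bag has 4 vertices, giving width 3; this decomposition certifies tw(G) ≤ 3. For the lower bound, the 4 vertices {1, 2, 4, 6} are pairwise adjacent, and any tree decomposition puts a clique entirely inside one bag — forcing width ≥ 3. Therefore the treewidth is 3.

3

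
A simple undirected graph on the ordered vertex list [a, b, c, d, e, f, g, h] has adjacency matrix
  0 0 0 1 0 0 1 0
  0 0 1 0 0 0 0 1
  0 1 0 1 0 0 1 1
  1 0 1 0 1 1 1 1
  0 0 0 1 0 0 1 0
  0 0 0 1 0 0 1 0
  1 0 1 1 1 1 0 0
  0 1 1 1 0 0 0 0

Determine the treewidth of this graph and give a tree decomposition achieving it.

Treewidth 2.
One such decomposition:
Bags: B1 = {a, d, g}  B2 = {d, f, g}  B3 = {c, d, g}  B4 = {c, d, h}  B5 = {d, e, g}  B6 = {b, c, h}
Tree: B1–B2, B2–B3, B3–B4, B1–B5, B4–B6

Each bag holds 3 vertices, so the decomposition has width 2, which upper-bounds the treewidth. On the other hand G contains the 3-clique {d, e, g}. A clique must lie in a single bag of any decomposition, so no decomposition can have width below 2. Therefore the treewidth is 2.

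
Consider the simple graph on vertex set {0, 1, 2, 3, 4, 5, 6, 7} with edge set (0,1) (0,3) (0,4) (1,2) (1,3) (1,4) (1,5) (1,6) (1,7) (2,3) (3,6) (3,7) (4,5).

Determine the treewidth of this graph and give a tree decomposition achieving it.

Treewidth 2.
One such decomposition:
Bags: B1 = {0, 1, 3}  B2 = {0, 1, 4}  B3 = {1, 3, 6}  B4 = {1, 3, 7}  B5 = {1, 2, 3}  B6 = {1, 4, 5}
Tree: B1–B2, B1–B3, B3–B4, B4–B5, B2–B6

The largest bag has 3 vertices, giving width 2; this decomposition certifies tw(G) ≤ 2. On the other hand G contains the 3-clique {0, 1, 3}. A clique must lie in a single bag of any decomposition, so no decomposition can have width below 2. Combining the bounds, tw(G) = 2.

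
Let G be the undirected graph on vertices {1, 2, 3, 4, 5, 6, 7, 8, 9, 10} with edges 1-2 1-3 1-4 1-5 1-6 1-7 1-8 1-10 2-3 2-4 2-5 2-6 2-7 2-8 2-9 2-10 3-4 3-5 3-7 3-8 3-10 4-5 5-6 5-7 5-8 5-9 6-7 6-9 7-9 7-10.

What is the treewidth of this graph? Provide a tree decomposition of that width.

The largest bag has 5 vertices, giving width 4; this decomposition certifies tw(G) ≤ 4. On the other hand G contains the 5-clique {1, 2, 3, 7, 10}. A clique must lie in a single bag of any decomposition, so no decomposition can have width below 4. Therefore the treewidth is 4.

Treewidth 4.
Bags: B1 = {1, 2, 3, 5, 8}  B2 = {1, 2, 3, 5, 7}  B3 = {1, 2, 3, 7, 10}  B4 = {1, 2, 5, 6, 7}  B5 = {2, 5, 6, 7, 9}  B6 = {1, 2, 3, 4, 5}
Tree: B1–B2, B2–B3, B2–B4, B4–B5, B2–B6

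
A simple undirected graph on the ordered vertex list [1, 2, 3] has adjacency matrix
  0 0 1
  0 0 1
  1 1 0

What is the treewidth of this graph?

A width-1 tree decomposition is:
Bags: B1 = {1, 3}  B2 = {2, 3}
Tree: B1–B2
Each bag holds 2 vertices, so the decomposition has width 1, which upper-bounds the treewidth. Any graph with an edge has treewidth ≥ 1, and G has the edge 3–1. Hence tw(G) = 1 exactly.

1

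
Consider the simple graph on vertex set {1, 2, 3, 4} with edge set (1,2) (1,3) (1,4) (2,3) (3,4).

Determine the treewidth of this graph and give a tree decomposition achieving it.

The largest bag has 3 vertices, giving width 2; this decomposition certifies tw(G) ≤ 2. For the lower bound, the 3 vertices {1, 2, 3} are pairwise adjacent, and any tree decomposition puts a clique entirely inside one bag — forcing width ≥ 2. Therefore the treewidth is 2.

Treewidth 2.
One such decomposition:
Bags: B1 = {1, 3, 4}  B2 = {1, 2, 3}
Tree: B1–B2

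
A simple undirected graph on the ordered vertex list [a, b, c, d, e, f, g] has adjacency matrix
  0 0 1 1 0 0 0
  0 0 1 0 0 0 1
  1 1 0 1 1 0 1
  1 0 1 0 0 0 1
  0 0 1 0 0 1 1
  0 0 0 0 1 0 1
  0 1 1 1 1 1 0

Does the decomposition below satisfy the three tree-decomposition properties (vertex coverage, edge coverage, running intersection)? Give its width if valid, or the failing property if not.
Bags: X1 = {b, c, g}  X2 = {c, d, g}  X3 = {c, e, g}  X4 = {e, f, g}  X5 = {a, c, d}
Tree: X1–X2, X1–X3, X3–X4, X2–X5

Every vertex of G appears in some bag (union = {a, b, c, d, e, f, g}); every edge is covered by a bag; and for each vertex v the set of bags containing v is connected in the bag tree. The decomposition is therefore valid. The largest bag has 3 vertices, so the width is 2.

Yes; width 2.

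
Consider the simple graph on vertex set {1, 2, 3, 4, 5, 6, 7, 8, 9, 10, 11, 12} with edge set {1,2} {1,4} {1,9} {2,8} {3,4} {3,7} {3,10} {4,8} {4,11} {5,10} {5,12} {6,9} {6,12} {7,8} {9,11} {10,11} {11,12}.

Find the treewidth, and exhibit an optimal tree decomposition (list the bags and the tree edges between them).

Each bag holds 4 vertices, so the decomposition has width 3, which upper-bounds the treewidth. For the lower bound: the 4 vertex sets {2,7,8}, {1}, {4}, {3,9,10,11} are disjoint, each induces a connected subgraph, and every pair is joined by at least one edge of G. Contracting each set to a single vertex therefore yields K_{4} as a minor, and since treewidth is minor-monotone, tw(G) ≥ tw(K_{4}) = 3. Therefore the treewidth is 3.

Treewidth 3.
One optimal decomposition is:
Bags: B1 = {1, 2, 7, 8}  B2 = {1, 4, 7, 8}  B3 = {1, 3, 4, 7}  B4 = {1, 3, 4, 9}  B5 = {3, 4, 9, 11}  B6 = {3, 9, 10, 11}  B7 = {6, 9, 10, 11}  B8 = {6, 10, 11, 12}  B9 = {5, 6, 10, 12}
Tree: B1–B2, B2–B3, B3–B4, B4–B5, B5–B6, B6–B7, B7–B8, B8–B9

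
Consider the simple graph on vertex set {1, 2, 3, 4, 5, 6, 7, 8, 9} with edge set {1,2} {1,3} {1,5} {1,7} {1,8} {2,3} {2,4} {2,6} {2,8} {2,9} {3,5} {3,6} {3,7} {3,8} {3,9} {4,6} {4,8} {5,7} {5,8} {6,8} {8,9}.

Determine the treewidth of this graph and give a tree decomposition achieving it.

Treewidth 3.
One optimal decomposition is:
Bags: B1 = {1, 3, 5, 8}  B2 = {1, 3, 5, 7}  B3 = {1, 2, 3, 8}  B4 = {2, 3, 6, 8}  B5 = {2, 3, 8, 9}  B6 = {2, 4, 6, 8}
Tree: B1–B2, B1–B3, B3–B4, B3–B5, B4–B6

Every bag has size at most 4, so the width is 4 − 1 = 3 and tw(G) ≤ 3. Conversely, {1, 2, 3, 8} is a clique of size 4, and the vertices of any clique must share a bag in every tree decomposition; so some bag has ≥ 4 vertices and tw(G) ≥ 3. Combining the bounds, tw(G) = 3.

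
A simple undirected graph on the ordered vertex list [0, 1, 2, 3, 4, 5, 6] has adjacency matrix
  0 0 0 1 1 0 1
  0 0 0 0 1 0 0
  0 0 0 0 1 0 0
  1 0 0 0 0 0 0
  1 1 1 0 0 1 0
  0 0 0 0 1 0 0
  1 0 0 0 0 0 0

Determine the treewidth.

A width-1 tree decomposition is:
Bags: B1 = {4, 5}  B2 = {2, 4}  B3 = {0, 4}  B4 = {1, 4}  B5 = {0, 6}  B6 = {0, 3}
Tree: B1–B2, B2–B3, B2–B4, B3–B5, B3–B6
Every bag has size at most 2, so the width is 2 − 1 = 1 and tw(G) ≤ 1. Any graph with an edge has treewidth ≥ 1, and G has the edge 4–5. Therefore the treewidth is 1.

1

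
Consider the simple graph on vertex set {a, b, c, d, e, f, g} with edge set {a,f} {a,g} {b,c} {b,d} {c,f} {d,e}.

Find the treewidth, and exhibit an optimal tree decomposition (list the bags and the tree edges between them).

The largest bag has 2 vertices, giving width 1; this decomposition certifies tw(G) ≤ 1. G has an edge, so its treewidth is at least 1. Therefore the treewidth is 1.

Treewidth 1.
Bags: B1 = {a, g}  B2 = {a, f}  B3 = {c, f}  B4 = {b, c}  B5 = {b, d}  B6 = {d, e}
Tree: B1–B2, B2–B3, B3–B4, B4–B5, B5–B6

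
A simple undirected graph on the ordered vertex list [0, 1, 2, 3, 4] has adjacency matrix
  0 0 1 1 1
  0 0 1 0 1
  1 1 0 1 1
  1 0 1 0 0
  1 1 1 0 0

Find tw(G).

2

A width-2 tree decomposition is:
Bags: B1 = {0, 2, 4}  B2 = {0, 2, 3}  B3 = {1, 2, 4}
Tree: B1–B2, B1–B3
The largest bag has 3 vertices, giving width 2; this decomposition certifies tw(G) ≤ 2. Conversely, {0, 2, 3} is a clique of size 3, and the vertices of any clique must share a bag in every tree decomposition; so some bag has ≥ 3 vertices and tw(G) ≥ 2. The upper and lower bounds meet at 2, so that is the treewidth.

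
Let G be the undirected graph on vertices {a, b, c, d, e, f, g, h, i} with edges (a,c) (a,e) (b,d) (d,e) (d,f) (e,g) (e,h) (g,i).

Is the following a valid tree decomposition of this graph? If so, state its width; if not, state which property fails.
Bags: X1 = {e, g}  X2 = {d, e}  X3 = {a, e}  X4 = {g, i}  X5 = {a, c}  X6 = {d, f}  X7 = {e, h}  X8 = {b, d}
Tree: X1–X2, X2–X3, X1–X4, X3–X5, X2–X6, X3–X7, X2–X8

Yes; width 1.

Every vertex of G appears in some bag (union = {a, b, c, d, e, f, g, h, i}); every edge is covered by a bag; and for each vertex v the set of bags containing v is connected in the bag tree. The decomposition is therefore valid. The largest bag has 2 vertices, so the width is 1.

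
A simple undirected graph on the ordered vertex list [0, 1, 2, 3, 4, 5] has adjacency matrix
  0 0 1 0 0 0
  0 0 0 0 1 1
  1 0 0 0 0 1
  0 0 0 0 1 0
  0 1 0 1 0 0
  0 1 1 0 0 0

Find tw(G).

1

A width-1 tree decomposition is:
Bags: B1 = {3, 4}  B2 = {1, 4}  B3 = {1, 5}  B4 = {2, 5}  B5 = {0, 2}
Tree: B1–B2, B2–B3, B3–B4, B4–B5
The largest bag has 2 vertices, giving width 1; this decomposition certifies tw(G) ≤ 1. Any graph with an edge has treewidth ≥ 1, and G has the edge 3–4. Hence tw(G) = 1 exactly.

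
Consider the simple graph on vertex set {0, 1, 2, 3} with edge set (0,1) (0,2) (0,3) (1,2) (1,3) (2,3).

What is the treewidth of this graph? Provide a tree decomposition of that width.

Treewidth 3.
One optimal decomposition is:
Bags: B1 = {0, 1, 2, 3}
Tree: (single bag)

With just one bag of size 4, the width is 4 − 1 = 3, so tw(G) ≤ 3. For the lower bound, the 4 vertices {0, 1, 2, 3} are pairwise adjacent, and any tree decomposition puts a clique entirely inside one bag — forcing width ≥ 3. Combining the bounds, tw(G) = 3.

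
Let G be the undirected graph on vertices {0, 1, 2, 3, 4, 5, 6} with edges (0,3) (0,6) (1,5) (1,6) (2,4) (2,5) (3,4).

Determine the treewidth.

2

A width-2 tree decomposition is:
Bags: B1 = {0, 1, 6}  B2 = {0, 1, 5}  B3 = {0, 2, 5}  B4 = {0, 2, 4}  B5 = {0, 3, 4}
Tree: B1–B2, B2–B3, B3–B4, B4–B5
Each bag holds 3 vertices, so the decomposition has width 2, which upper-bounds the treewidth. For the lower bound, G contains the cycle 0–6–1–5–2–4–3–0, so G is not a forest; only forests have treewidth ≤ 1, hence tw(G) ≥ 2. Hence tw(G) = 2 exactly.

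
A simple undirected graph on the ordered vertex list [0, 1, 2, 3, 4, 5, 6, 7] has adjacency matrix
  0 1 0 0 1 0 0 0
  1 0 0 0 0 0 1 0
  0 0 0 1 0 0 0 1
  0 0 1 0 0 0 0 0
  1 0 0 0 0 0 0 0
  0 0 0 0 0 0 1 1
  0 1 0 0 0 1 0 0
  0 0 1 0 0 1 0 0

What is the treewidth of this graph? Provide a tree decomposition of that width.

Treewidth 1.
Bags: B1 = {2, 3}  B2 = {2, 7}  B3 = {5, 7}  B4 = {5, 6}  B5 = {1, 6}  B6 = {0, 1}  B7 = {0, 4}
Tree: B1–B2, B2–B3, B3–B4, B4–B5, B5–B6, B6–B7

Each bag holds 2 vertices, so the decomposition has width 1, which upper-bounds the treewidth. Since G has at least one edge (e.g. 3–2), it is not an edgeless graph, so tw(G) ≥ 1. Combining the bounds, tw(G) = 1.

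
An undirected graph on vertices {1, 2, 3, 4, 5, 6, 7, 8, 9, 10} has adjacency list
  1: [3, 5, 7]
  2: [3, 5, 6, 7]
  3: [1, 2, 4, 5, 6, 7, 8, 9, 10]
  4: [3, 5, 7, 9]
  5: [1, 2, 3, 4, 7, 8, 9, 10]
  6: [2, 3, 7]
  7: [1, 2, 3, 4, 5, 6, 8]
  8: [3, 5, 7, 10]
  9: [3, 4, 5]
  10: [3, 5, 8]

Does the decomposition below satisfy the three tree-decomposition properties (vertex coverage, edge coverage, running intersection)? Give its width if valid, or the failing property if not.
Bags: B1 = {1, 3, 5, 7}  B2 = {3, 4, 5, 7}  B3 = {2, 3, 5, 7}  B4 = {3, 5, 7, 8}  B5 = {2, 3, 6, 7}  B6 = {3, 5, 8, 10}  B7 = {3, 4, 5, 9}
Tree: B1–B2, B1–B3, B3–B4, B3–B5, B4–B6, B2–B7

Yes; width 3.

Vertex coverage: the bags together contain {1, 2, 3, 4, 5, 6, 7, 8, 9, 10}, the full vertex set. Edge coverage: each edge of G has both endpoints in at least one bag. Running intersection: for every vertex, the bags containing it form a connected subtree. All three properties hold, so this is a valid tree decomposition of width max|bag| − 1 = 3, and hence tw(G) ≤ 3.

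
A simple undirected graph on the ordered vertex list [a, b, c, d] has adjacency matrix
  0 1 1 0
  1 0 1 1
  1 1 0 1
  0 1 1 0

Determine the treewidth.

A width-2 tree decomposition is:
Bags: B1 = {b, c, d}  B2 = {a, b, c}
Tree: B1–B2
Every bag has size at most 3, so the width is 3 − 1 = 2 and tw(G) ≤ 2. For the lower bound, the 3 vertices {b, c, d} are pairwise adjacent, and any tree decomposition puts a clique entirely inside one bag — forcing width ≥ 2. Combining the bounds, tw(G) = 2.

2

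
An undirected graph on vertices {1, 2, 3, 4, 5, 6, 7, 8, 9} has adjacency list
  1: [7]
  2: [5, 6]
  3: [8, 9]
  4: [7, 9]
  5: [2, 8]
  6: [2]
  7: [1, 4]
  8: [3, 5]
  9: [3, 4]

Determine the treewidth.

1

A width-1 tree decomposition is:
Bags: B1 = {1, 7}  B2 = {4, 7}  B3 = {4, 9}  B4 = {3, 9}  B5 = {3, 8}  B6 = {5, 8}  B7 = {2, 5}  B8 = {2, 6}
Tree: B1–B2, B2–B3, B3–B4, B4–B5, B5–B6, B6–B7, B7–B8
Every bag has size at most 2, so the width is 2 − 1 = 1 and tw(G) ≤ 1. Since G has at least one edge (e.g. 1–7), it is not an edgeless graph, so tw(G) ≥ 1. The upper and lower bounds meet at 1, so that is the treewidth.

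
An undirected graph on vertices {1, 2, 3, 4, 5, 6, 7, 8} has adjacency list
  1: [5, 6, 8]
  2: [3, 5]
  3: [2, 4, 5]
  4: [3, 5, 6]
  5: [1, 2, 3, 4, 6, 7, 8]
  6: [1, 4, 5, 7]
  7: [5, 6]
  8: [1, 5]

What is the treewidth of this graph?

2

A width-2 tree decomposition is:
Bags: B1 = {4, 5, 6}  B2 = {3, 4, 5}  B3 = {5, 6, 7}  B4 = {1, 5, 6}  B5 = {2, 3, 5}  B6 = {1, 5, 8}
Tree: B1–B2, B1–B3, B3–B4, B2–B5, B4–B6
The largest bag has 3 vertices, giving width 2; this decomposition certifies tw(G) ≤ 2. On the other hand G contains the 3-clique {1, 5, 8}. A clique must lie in a single bag of any decomposition, so no decomposition can have width below 2. Therefore the treewidth is 2.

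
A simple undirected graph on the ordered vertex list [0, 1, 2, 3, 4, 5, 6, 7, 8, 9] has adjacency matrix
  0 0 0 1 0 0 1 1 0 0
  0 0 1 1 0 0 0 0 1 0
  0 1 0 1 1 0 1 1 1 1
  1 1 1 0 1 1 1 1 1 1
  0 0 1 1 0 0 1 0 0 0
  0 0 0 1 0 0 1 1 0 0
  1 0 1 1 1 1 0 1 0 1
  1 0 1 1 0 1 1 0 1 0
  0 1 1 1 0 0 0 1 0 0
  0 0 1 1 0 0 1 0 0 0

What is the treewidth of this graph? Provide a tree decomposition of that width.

Treewidth 3.
Bags: B1 = {2, 3, 6, 9}  B2 = {2, 3, 4, 6}  B3 = {2, 3, 6, 7}  B4 = {2, 3, 7, 8}  B5 = {3, 5, 6, 7}  B6 = {1, 2, 3, 8}  B7 = {0, 3, 6, 7}
Tree: B1–B2, B2–B3, B3–B4, B3–B5, B4–B6, B5–B7

The largest bag has 4 vertices, giving width 3; this decomposition certifies tw(G) ≤ 3. On the other hand G contains the 4-clique {0, 3, 6, 7}. A clique must lie in a single bag of any decomposition, so no decomposition can have width below 3. Hence tw(G) = 3 exactly.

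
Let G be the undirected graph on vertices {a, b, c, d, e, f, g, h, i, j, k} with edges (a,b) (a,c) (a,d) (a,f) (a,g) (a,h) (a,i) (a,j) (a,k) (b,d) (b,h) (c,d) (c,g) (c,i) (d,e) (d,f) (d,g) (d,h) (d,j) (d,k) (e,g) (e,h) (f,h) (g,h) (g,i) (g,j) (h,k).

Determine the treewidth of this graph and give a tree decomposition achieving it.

The largest bag has 4 vertices, giving width 3; this decomposition certifies tw(G) ≤ 3. On the other hand G contains the 4-clique {d, e, g, h}. A clique must lie in a single bag of any decomposition, so no decomposition can have width below 3. Therefore the treewidth is 3.

Treewidth 3.
Bags: B1 = {a, c, d, g}  B2 = {a, d, g, h}  B3 = {a, b, d, h}  B4 = {a, d, h, k}  B5 = {d, e, g, h}  B6 = {a, d, f, h}  B7 = {a, d, g, j}  B8 = {a, c, g, i}
Tree: B1–B2, B2–B3, B3–B4, B2–B5, B4–B6, B2–B7, B1–B8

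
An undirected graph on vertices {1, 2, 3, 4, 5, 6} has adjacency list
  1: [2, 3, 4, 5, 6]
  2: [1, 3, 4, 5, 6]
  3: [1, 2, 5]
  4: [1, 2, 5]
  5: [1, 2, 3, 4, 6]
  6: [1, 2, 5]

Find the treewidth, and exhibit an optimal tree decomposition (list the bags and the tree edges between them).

Treewidth 3.
One such decomposition:
Bags: B1 = {1, 2, 5, 6}  B2 = {1, 2, 4, 5}  B3 = {1, 2, 3, 5}
Tree: B1–B2, B1–B3

Each bag holds 4 vertices, so the decomposition has width 3, which upper-bounds the treewidth. On the other hand G contains the 4-clique {1, 2, 3, 5}. A clique must lie in a single bag of any decomposition, so no decomposition can have width below 3. Therefore the treewidth is 3.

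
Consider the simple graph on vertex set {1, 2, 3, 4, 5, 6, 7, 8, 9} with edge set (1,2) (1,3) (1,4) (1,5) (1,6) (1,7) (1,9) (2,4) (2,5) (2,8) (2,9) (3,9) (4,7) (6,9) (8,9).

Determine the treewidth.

A width-2 tree decomposition is:
Bags: B1 = {1, 2, 5}  B2 = {1, 2, 9}  B3 = {1, 6, 9}  B4 = {2, 8, 9}  B5 = {1, 2, 4}  B6 = {1, 3, 9}  B7 = {1, 4, 7}
Tree: B1–B2, B2–B3, B2–B4, B2–B5, B2–B6, B5–B7
Every bag has size at most 3, so the width is 3 − 1 = 2 and tw(G) ≤ 2. For the lower bound, the 3 vertices {2, 8, 9} are pairwise adjacent, and any tree decomposition puts a clique entirely inside one bag — forcing width ≥ 2. The upper and lower bounds meet at 2, so that is the treewidth.

2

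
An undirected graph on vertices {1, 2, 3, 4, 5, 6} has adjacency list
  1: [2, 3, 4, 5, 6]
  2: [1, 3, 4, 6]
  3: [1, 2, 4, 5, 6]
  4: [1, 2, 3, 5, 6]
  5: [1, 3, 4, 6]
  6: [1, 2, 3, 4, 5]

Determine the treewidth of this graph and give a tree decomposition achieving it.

Treewidth 4.
One such decomposition:
Bags: B1 = {1, 3, 4, 5, 6}  B2 = {1, 2, 3, 4, 6}
Tree: B1–B2

Every bag has size at most 5, so the width is 5 − 1 = 4 and tw(G) ≤ 4. On the other hand G contains the 5-clique {1, 2, 3, 4, 6}. A clique must lie in a single bag of any decomposition, so no decomposition can have width below 4. The upper and lower bounds meet at 4, so that is the treewidth.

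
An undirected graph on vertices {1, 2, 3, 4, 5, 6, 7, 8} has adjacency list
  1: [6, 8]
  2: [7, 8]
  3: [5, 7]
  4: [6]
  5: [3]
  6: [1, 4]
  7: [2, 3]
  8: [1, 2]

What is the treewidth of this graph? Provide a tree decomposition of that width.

Treewidth 1.
One optimal decomposition is:
Bags: B1 = {4, 6}  B2 = {1, 6}  B3 = {1, 8}  B4 = {2, 8}  B5 = {2, 7}  B6 = {3, 7}  B7 = {3, 5}
Tree: B1–B2, B2–B3, B3–B4, B4–B5, B5–B6, B6–B7

Every bag has size at most 2, so the width is 2 − 1 = 1 and tw(G) ≤ 1. G has an edge, so its treewidth is at least 1. Hence tw(G) = 1 exactly.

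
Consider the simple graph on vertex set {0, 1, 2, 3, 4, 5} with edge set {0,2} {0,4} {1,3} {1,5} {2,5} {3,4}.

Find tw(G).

2

A width-2 tree decomposition is:
Bags: B1 = {0, 2, 4}  B2 = {2, 4, 5}  B3 = {1, 4, 5}  B4 = {1, 3, 4}
Tree: B1–B2, B2–B3, B3–B4
The largest bag has 3 vertices, giving width 2; this decomposition certifies tw(G) ≤ 2. Since 4–0–2–5–1–3–4 is a cycle in G, G is not acyclic. Forests are exactly the graphs of treewidth ≤ 1, so tw(G) ≥ 2. Hence tw(G) = 2 exactly.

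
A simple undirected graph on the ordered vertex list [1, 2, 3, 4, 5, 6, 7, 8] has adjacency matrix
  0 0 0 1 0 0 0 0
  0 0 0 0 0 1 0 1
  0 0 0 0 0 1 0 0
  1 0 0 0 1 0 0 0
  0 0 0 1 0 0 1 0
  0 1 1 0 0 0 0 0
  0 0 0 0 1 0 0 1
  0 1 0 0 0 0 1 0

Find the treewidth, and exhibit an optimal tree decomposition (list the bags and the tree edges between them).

Each bag holds 2 vertices, so the decomposition has width 1, which upper-bounds the treewidth. G has an edge, so its treewidth is at least 1. The upper and lower bounds meet at 1, so that is the treewidth.

Treewidth 1.
One such decomposition:
Bags: B1 = {1, 4}  B2 = {4, 5}  B3 = {5, 7}  B4 = {7, 8}  B5 = {2, 8}  B6 = {2, 6}  B7 = {3, 6}
Tree: B1–B2, B2–B3, B3–B4, B4–B5, B5–B6, B6–B7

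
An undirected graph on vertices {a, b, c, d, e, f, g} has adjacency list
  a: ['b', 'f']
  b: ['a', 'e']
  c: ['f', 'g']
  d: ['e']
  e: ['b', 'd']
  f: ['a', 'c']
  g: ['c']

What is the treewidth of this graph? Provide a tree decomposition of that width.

The largest bag has 2 vertices, giving width 1; this decomposition certifies tw(G) ≤ 1. Any graph with an edge has treewidth ≥ 1, and G has the edge d–e. The upper and lower bounds meet at 1, so that is the treewidth.

Treewidth 1.
Bags: B1 = {d, e}  B2 = {b, e}  B3 = {a, b}  B4 = {a, f}  B5 = {c, f}  B6 = {c, g}
Tree: B1–B2, B2–B3, B3–B4, B4–B5, B5–B6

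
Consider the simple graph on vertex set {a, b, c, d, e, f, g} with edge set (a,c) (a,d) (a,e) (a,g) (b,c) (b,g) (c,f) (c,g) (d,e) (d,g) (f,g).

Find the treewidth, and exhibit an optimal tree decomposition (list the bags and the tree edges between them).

Treewidth 2.
One such decomposition:
Bags: B1 = {a, c, g}  B2 = {b, c, g}  B3 = {a, d, g}  B4 = {a, d, e}  B5 = {c, f, g}
Tree: B1–B2, B1–B3, B3–B4, B2–B5

Each bag holds 3 vertices, so the decomposition has width 2, which upper-bounds the treewidth. Conversely, {a, d, g} is a clique of size 3, and the vertices of any clique must share a bag in every tree decomposition; so some bag has ≥ 3 vertices and tw(G) ≥ 2. Hence tw(G) = 2 exactly.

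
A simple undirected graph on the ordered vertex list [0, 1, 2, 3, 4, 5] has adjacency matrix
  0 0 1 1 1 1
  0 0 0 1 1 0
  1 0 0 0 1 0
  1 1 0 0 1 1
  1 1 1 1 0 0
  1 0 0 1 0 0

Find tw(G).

2

A width-2 tree decomposition is:
Bags: B1 = {0, 2, 4}  B2 = {0, 3, 4}  B3 = {1, 3, 4}  B4 = {0, 3, 5}
Tree: B1–B2, B2–B3, B2–B4
The largest bag has 3 vertices, giving width 2; this decomposition certifies tw(G) ≤ 2. For the lower bound, the 3 vertices {0, 2, 4} are pairwise adjacent, and any tree decomposition puts a clique entirely inside one bag — forcing width ≥ 2. Hence tw(G) = 2 exactly.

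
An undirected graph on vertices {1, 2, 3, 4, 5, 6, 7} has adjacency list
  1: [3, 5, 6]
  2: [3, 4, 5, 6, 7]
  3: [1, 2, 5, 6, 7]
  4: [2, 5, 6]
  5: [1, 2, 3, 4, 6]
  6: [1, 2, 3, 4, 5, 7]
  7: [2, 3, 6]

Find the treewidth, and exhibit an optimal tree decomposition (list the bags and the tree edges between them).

Treewidth 3.
One such decomposition:
Bags: B1 = {2, 3, 5, 6}  B2 = {2, 4, 5, 6}  B3 = {1, 3, 5, 6}  B4 = {2, 3, 6, 7}
Tree: B1–B2, B1–B3, B1–B4

The largest bag has 4 vertices, giving width 3; this decomposition certifies tw(G) ≤ 3. For the lower bound, the 4 vertices {1, 3, 5, 6} are pairwise adjacent, and any tree decomposition puts a clique entirely inside one bag — forcing width ≥ 3. Hence tw(G) = 3 exactly.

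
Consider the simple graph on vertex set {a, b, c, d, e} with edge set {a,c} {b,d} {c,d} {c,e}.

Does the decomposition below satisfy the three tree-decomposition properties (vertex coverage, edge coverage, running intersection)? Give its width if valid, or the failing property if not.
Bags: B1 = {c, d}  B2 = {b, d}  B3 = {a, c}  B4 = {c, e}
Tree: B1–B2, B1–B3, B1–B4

Yes; width 1.

Checking the three conditions: (i) the bags cover all of {a, b, c, d, e}; (ii) for each edge, some bag contains both endpoints; (iii) the bags containing any fixed vertex form a subtree. All hold, so the decomposition is valid with width 2 − 1 = 1.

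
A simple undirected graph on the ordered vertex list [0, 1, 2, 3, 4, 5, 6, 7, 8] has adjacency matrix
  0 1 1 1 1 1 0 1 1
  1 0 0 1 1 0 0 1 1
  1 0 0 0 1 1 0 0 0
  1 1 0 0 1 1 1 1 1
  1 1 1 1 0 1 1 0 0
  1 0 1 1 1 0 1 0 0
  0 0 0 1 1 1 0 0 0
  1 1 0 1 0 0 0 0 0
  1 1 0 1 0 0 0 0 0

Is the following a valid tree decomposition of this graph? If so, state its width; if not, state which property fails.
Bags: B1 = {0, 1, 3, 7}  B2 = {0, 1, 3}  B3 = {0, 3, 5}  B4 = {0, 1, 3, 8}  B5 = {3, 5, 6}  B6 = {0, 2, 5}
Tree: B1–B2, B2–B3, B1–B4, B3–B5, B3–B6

A tree decomposition must satisfy three properties: every vertex lies in some bag; for every edge, both endpoints lie together in some bag; and for every vertex, the bags containing it form a connected subtree. Here vertex 4 appears in no bag, so the decomposition is invalid.

No — vertex 4 appears in no bag.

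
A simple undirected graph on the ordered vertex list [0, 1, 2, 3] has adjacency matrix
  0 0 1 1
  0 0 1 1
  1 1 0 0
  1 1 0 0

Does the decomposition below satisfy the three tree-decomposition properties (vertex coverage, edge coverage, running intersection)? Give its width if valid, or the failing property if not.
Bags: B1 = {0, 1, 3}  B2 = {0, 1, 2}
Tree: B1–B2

Checking the three conditions: (i) the bags cover all of {0, 1, 2, 3}; (ii) for each edge, some bag contains both endpoints; (iii) the bags containing any fixed vertex form a subtree. All hold, so the decomposition is valid with width 3 − 1 = 2.

Yes; width 2.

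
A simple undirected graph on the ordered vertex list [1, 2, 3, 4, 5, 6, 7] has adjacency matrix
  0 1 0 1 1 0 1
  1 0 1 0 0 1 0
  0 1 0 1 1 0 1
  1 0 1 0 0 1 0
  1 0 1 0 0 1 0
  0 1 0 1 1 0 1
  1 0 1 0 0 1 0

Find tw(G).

A width-3 tree decomposition is:
Bags: B1 = {1, 3, 4, 6}  B2 = {1, 2, 3, 6}  B3 = {1, 3, 5, 6}  B4 = {1, 3, 6, 7}
Tree: B1–B2, B2–B3, B3–B4
The largest bag has 4 vertices, giving width 3; this decomposition certifies tw(G) ≤ 3. For the lower bound: the 4 vertex sets {4,6}, {1,2}, {3}, {5} are disjoint, each induces a connected subgraph, and every pair is joined by at least one edge of G. Contracting each set to a single vertex therefore yields K_{4} as a minor, and since treewidth is minor-monotone, tw(G) ≥ tw(K_{4}) = 3. Therefore the treewidth is 3.

3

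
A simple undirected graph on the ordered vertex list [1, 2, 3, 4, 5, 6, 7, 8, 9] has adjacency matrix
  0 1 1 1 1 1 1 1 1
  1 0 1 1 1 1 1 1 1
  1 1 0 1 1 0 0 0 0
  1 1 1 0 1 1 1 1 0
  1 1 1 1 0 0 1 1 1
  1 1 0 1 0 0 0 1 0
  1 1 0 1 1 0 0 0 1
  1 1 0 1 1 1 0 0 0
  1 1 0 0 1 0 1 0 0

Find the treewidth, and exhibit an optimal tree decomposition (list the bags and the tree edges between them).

Treewidth 4.
One such decomposition:
Bags: B1 = {1, 2, 3, 4, 5}  B2 = {1, 2, 4, 5, 8}  B3 = {1, 2, 4, 6, 8}  B4 = {1, 2, 4, 5, 7}  B5 = {1, 2, 5, 7, 9}
Tree: B1–B2, B2–B3, B1–B4, B4–B5

Every bag has size at most 5, so the width is 5 − 1 = 4 and tw(G) ≤ 4. On the other hand G contains the 5-clique {1, 2, 5, 7, 9}. A clique must lie in a single bag of any decomposition, so no decomposition can have width below 4. Hence tw(G) = 4 exactly.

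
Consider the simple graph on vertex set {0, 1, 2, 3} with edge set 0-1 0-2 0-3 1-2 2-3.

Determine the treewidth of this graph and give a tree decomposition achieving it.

Treewidth 2.
One such decomposition:
Bags: B1 = {0, 1, 2}  B2 = {0, 2, 3}
Tree: B1–B2

Each bag holds 3 vertices, so the decomposition has width 2, which upper-bounds the treewidth. On the other hand G contains the 3-clique {0, 1, 2}. A clique must lie in a single bag of any decomposition, so no decomposition can have width below 2. Therefore the treewidth is 2.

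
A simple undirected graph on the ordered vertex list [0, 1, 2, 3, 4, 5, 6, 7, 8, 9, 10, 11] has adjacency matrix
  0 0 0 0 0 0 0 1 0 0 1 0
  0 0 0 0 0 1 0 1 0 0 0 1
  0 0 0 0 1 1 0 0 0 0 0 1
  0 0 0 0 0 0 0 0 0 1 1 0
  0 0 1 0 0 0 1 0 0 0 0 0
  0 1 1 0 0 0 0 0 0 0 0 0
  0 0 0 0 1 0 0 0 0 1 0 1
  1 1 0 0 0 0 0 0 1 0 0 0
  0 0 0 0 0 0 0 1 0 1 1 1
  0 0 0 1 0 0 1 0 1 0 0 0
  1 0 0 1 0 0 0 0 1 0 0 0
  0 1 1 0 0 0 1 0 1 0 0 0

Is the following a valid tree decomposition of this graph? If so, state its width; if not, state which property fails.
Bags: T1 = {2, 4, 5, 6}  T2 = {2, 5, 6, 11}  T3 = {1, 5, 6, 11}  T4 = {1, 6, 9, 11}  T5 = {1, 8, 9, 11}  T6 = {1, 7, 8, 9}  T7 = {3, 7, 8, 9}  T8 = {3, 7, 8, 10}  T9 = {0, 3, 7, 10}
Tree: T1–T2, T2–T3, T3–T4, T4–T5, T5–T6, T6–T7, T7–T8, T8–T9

Yes; width 3.

Vertex coverage: the bags together contain {0, 1, 2, 3, 4, 5, 6, 7, 8, 9, 10, 11}, the full vertex set. Edge coverage: each edge of G has both endpoints in at least one bag. Running intersection: for every vertex, the bags containing it form a connected subtree. All three properties hold, so this is a valid tree decomposition of width max|bag| − 1 = 3, and hence tw(G) ≤ 3.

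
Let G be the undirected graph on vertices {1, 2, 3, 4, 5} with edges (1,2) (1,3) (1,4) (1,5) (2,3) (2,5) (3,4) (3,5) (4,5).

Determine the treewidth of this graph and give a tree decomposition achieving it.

Treewidth 3.
One such decomposition:
Bags: B1 = {1, 3, 4, 5}  B2 = {1, 2, 3, 5}
Tree: B1–B2

Each bag holds 4 vertices, so the decomposition has width 3, which upper-bounds the treewidth. Conversely, {1, 2, 3, 5} is a clique of size 4, and the vertices of any clique must share a bag in every tree decomposition; so some bag has ≥ 4 vertices and tw(G) ≥ 3. Therefore the treewidth is 3.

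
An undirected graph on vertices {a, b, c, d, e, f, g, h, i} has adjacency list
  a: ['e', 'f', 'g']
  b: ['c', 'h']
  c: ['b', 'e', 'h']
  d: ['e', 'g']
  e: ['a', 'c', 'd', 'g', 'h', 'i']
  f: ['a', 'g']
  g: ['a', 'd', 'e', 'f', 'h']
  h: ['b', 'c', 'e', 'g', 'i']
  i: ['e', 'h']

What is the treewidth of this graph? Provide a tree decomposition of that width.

Every bag has size at most 3, so the width is 3 − 1 = 2 and tw(G) ≤ 2. On the other hand G contains the 3-clique {d, e, g}. A clique must lie in a single bag of any decomposition, so no decomposition can have width below 2. Therefore the treewidth is 2.

Treewidth 2.
One optimal decomposition is:
Bags: B1 = {e, h, i}  B2 = {e, g, h}  B3 = {c, e, h}  B4 = {b, c, h}  B5 = {a, e, g}  B6 = {a, f, g}  B7 = {d, e, g}
Tree: B1–B2, B2–B3, B3–B4, B2–B5, B5–B6, B2–B7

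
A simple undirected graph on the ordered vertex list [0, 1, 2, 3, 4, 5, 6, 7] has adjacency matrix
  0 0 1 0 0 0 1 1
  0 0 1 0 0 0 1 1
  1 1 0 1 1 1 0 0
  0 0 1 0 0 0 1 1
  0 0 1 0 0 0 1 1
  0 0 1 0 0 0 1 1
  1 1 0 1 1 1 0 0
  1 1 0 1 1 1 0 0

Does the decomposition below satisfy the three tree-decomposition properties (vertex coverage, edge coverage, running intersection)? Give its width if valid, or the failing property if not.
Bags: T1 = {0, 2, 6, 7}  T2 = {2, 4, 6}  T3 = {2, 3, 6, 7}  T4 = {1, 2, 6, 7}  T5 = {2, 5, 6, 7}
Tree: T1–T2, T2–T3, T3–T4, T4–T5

A tree decomposition must satisfy three properties: every vertex lies in some bag; for every edge, both endpoints lie together in some bag; and for every vertex, the bags containing it form a connected subtree. Here edge (7,4) lies in no bag, so the decomposition is invalid.

No — edge (7,4) lies in no bag.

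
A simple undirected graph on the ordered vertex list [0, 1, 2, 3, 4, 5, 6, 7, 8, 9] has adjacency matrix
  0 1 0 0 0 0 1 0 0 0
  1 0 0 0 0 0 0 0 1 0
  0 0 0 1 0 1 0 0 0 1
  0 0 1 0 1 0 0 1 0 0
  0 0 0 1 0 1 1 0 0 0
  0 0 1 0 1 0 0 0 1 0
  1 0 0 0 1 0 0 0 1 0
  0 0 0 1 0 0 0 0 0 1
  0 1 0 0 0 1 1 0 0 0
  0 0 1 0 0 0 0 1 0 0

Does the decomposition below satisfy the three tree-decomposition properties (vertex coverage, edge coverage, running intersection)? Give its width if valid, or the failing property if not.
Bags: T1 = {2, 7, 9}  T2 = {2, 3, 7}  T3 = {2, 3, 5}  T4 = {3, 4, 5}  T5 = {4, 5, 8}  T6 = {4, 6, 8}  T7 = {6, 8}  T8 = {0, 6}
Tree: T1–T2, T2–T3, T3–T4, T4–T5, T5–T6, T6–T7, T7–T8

No — vertex 1 appears in no bag.

A tree decomposition must satisfy three properties: every vertex lies in some bag; for every edge, both endpoints lie together in some bag; and for every vertex, the bags containing it form a connected subtree. Here vertex 1 appears in no bag, so the decomposition is invalid.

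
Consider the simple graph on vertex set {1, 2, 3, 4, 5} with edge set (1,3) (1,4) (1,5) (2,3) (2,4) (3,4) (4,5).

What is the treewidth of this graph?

2

A width-2 tree decomposition is:
Bags: B1 = {2, 3, 4}  B2 = {1, 3, 4}  B3 = {1, 4, 5}
Tree: B1–B2, B2–B3
Each bag holds 3 vertices, so the decomposition has width 2, which upper-bounds the treewidth. Conversely, {1, 3, 4} is a clique of size 3, and the vertices of any clique must share a bag in every tree decomposition; so some bag has ≥ 3 vertices and tw(G) ≥ 2. Hence tw(G) = 2 exactly.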